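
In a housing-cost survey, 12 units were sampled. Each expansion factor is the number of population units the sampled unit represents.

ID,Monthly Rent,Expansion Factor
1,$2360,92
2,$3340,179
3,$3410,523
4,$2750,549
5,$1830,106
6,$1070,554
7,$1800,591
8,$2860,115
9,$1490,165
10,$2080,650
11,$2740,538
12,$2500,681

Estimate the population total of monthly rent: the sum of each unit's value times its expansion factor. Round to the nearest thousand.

Weighted total = 2360×92 + 3340×179 + 3410×523 + 2750×549 + 1830×106 + 1070×554 + 1800×591 + 2860×115 + 1490×165 + 2080×650 + 2740×538 + 2500×681
  = 217120 + 597860 + 1783430 + 1509750 + 193980 + 592780 + 1063800 + 328900 + 245850 + 1352000 + 1474120 + 1702500 = 11062090

11062000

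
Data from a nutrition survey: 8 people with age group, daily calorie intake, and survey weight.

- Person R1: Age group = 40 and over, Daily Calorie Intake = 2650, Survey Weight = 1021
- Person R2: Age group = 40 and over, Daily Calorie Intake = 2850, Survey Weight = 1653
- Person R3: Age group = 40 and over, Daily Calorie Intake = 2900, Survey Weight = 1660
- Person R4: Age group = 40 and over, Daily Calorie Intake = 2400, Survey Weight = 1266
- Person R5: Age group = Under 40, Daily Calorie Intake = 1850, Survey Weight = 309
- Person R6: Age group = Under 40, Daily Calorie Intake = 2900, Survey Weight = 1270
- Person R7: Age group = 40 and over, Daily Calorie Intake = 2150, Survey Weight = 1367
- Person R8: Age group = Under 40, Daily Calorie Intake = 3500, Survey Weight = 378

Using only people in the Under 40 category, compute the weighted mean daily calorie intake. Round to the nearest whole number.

Under 40 rows: R5, R6, R8
Weighted sum = 1850×309 + 2900×1270 + 3500×378
  = 571650 + 3683000 + 1323000 = 5577650
Sum of weights = 309 + 1270 + 378 = 1957
Weighted mean = 5577650 / 1957 = 2850.1022

2850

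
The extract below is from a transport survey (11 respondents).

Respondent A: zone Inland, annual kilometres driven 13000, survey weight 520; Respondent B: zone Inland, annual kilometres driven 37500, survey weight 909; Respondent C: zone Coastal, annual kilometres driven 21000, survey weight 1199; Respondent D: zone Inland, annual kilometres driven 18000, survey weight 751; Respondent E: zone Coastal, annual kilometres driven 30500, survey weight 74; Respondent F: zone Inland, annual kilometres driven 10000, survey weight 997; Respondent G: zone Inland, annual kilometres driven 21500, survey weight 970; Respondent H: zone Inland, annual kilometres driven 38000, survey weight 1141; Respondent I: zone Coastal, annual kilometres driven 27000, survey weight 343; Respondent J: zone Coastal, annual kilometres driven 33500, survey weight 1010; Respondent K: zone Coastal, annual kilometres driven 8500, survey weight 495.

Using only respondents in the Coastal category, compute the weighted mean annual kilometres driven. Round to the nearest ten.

23950

Coastal rows: C, E, I, J, K
Weighted sum = 21000×1199 + 30500×74 + 27000×343 + 33500×1010 + 8500×495
  = 74739500
Sum of weights = 1199 + 74 + 343 + 1010 + 495 = 3121
Weighted mean = 74739500 / 3121 = 23947.293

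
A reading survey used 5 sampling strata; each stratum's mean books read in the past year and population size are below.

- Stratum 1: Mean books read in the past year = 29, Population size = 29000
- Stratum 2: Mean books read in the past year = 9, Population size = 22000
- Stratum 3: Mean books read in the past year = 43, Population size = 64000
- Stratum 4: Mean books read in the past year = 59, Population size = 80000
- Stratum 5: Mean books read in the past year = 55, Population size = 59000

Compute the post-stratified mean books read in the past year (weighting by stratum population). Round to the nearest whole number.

Σ Nₕ·x̄ₕ = 29×29000 + 9×22000 + 43×64000 + 59×80000 + 55×59000
  = 11756000
Σ Nₕ = 254000
Overall mean = 11756000 / 254000 = 46.283465

46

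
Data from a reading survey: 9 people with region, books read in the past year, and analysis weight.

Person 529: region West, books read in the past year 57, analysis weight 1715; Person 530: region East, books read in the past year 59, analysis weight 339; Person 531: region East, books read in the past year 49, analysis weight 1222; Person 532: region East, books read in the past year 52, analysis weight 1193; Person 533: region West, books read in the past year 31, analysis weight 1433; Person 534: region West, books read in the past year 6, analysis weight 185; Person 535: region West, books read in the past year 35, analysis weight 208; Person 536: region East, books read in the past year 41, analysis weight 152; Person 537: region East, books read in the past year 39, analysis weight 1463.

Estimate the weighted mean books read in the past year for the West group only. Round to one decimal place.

West rows: 529, 533, 534, 535
Weighted sum = 57×1715 + 31×1433 + 6×185 + 35×208
  = 97755 + 44423 + 1110 + 7280 = 150568
Sum of weights = 1715 + 1433 + 185 + 208 = 3541
Weighted mean = 150568 / 3541 = 42.521322

42.5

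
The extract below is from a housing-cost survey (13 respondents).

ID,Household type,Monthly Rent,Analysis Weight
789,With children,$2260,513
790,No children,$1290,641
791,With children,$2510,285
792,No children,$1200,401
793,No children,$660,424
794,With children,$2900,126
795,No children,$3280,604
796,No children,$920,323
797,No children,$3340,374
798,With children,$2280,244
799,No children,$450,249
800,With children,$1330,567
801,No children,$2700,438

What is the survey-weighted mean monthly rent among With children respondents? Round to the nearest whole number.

With children rows: 789, 791, 794, 798, 800
Weighted sum = 3550560
Sum of weights = 513 + 285 + 126 + 244 + 567 = 1735
Weighted mean = 3550560 / 1735 = 2046.4323

2046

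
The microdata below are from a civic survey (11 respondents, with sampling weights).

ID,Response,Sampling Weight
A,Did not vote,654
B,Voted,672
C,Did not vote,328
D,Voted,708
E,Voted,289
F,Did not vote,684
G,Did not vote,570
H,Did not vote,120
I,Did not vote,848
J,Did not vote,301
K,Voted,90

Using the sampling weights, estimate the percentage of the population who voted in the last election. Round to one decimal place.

Sum of weights for 'Voted' = 672 + 708 + 289 + 90 = 1759
Total weight = 5264
Weighted proportion = 1759 / 5264 = 0.33415653 → 33.415653%

33.4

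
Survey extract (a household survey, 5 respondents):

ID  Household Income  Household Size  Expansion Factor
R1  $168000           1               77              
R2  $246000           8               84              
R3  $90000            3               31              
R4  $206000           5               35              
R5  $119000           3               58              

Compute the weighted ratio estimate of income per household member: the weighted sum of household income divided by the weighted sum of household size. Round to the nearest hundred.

Σ wᵢ·y = 168000×77 + 246000×84 + 90000×31 + 206000×35 + 119000×58
  = 50502000
Σ wᵢ·x = 1×77 + 8×84 + 3×31 + 5×35 + 3×58
  = 77 + 672 + 93 + 175 + 174 = 1191
Ratio = 50502000 / 1191 = 42403.023

42400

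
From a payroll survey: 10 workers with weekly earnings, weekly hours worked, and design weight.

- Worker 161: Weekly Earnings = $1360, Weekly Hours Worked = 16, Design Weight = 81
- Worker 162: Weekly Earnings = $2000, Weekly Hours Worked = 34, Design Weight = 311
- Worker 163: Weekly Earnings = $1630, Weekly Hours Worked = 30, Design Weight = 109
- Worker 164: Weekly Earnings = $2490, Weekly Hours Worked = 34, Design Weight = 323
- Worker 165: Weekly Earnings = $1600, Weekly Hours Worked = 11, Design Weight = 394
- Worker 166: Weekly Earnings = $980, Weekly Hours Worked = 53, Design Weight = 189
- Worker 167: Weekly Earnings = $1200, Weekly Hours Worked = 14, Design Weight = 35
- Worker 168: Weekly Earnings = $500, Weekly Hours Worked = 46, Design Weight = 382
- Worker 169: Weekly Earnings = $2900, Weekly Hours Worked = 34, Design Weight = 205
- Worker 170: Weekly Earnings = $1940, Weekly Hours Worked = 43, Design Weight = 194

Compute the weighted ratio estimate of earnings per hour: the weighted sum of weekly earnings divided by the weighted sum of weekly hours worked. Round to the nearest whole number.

Σ wᵢ·y = 1360×81 + 2000×311 + 1630×109 + 2490×323 + 1600×394 + 980×189 + 1200×35 + 500×382 + 2900×205 + 1940×194
  = 3733580
Σ wᵢ·x = 16×81 + 34×311 + 30×109 + 34×323 + 11×394 + 53×189 + 14×35 + 46×382 + 34×205 + 43×194
  = 1296 + 10574 + 3270 + 10982 + 4334 + 10017 + 490 + 17572 + 6970 + 8342 = 73847
Ratio = 3733580 / 73847 = 50.558317

51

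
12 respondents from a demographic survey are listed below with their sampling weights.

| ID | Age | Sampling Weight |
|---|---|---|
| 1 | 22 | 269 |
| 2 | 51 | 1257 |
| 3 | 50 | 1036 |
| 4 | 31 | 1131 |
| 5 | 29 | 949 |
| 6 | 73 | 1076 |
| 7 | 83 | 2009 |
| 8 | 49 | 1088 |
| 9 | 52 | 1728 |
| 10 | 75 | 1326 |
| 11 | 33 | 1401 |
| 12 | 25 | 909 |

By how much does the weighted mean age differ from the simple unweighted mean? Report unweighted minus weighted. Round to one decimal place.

Unweighted sum = 22 + 51 + 50 + 31 + 29 + 73 + 83 + 49 + 52 + 75 + 33 + 25 = 573
Unweighted mean = 573 / 12 = 47.75
Weighted sum = 22×269 + 51×1257 + 50×1036 + 31×1131 + 29×949 + 73×1076 + 83×2009 + 49×1088 + 52×1728 + 75×1326 + 33×1401 + 25×909
  = 5918 + 64107 + 51800 + 35061 + 27521 + 78548 + 166747 + 53312 + 89856 + 99450 + 46233 + 22725 = 741278
Sum of weights = 269 + 1257 + 1036 + 1131 + 949 + 1076 + 2009 + 1088 + 1728 + 1326 + 1401 + 909 = 14179
Weighted mean = 741278 / 14179 = 52.279992
Difference (unweighted minus weighted) = -4.5299915

-4.5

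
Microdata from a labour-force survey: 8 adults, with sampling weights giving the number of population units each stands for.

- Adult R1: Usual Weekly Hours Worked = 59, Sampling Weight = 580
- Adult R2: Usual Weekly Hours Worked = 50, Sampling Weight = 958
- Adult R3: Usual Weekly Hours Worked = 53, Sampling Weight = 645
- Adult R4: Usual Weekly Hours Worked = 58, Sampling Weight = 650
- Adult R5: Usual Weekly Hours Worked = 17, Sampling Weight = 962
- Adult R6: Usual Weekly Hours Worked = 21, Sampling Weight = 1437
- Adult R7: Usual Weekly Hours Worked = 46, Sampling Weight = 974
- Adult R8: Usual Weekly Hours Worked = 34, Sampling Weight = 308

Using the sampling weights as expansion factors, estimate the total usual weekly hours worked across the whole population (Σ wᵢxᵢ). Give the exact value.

255812

Weighted total = 59×580 + 50×958 + 53×645 + 58×650 + 17×962 + 21×1437 + 46×974 + 34×308
  = 255812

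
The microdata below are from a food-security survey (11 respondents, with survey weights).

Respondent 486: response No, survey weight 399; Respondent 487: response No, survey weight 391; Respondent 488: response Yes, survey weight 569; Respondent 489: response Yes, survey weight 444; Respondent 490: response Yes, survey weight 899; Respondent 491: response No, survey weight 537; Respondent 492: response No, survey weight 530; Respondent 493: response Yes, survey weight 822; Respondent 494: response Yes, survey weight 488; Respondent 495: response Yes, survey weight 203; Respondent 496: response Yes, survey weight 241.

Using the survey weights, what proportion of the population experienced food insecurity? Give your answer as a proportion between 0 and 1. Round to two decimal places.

0.66

Sum of weights for 'Yes' = 569 + 444 + 899 + 822 + 488 + 203 + 241 = 3666
Total weight = 399 + 391 + 569 + 444 + 899 + 537 + 530 + 822 + 488 + 203 + 241 = 5523
Weighted proportion = 3666 / 5523 = 0.66376969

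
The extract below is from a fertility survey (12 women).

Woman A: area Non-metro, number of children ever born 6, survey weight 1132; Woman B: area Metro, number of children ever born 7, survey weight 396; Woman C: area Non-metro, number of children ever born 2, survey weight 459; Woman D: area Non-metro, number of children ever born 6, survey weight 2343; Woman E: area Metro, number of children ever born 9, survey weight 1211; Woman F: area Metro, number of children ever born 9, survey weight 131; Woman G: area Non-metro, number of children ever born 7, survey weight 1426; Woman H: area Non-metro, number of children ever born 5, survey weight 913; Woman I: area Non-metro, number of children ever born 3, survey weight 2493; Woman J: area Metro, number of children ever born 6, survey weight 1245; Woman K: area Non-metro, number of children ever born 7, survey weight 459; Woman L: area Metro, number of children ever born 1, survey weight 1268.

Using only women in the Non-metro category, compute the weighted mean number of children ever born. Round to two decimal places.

Non-metro rows: A, C, D, G, H, I, K
Weighted sum = 6×1132 + 2×459 + 6×2343 + 7×1426 + 5×913 + 3×2493 + 7×459
  = 6792 + 918 + 14058 + 9982 + 4565 + 7479 + 3213 = 47007
Sum of weights = 1132 + 459 + 2343 + 1426 + 913 + 2493 + 459 = 9225
Weighted mean = 47007 / 9225 = 5.0956098

5.10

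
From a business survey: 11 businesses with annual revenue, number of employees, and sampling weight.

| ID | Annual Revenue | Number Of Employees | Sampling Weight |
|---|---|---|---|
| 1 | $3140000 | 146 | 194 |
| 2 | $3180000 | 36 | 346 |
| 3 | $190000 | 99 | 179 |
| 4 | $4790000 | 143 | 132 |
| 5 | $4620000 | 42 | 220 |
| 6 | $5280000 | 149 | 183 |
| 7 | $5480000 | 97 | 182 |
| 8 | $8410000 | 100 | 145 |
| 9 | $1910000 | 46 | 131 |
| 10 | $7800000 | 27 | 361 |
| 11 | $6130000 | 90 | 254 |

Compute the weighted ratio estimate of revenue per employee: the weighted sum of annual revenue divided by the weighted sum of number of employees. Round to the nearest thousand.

Σ wᵢ·y = 3140000×194 + 3180000×346 + 190000×179 + 4790000×132 + 4620000×220 + 5280000×183 + 5480000×182 + 8410000×145 + 1910000×131 + 7800000×361 + 6130000×254
  = 609160000 + 1100280000 + 34010000 + 632280000 + 1016400000 + 966240000 + 997360000 + 1219450000 + 250210000 + 2815800000 + 1557020000 = 11198210000
Σ wᵢ·x = 146×194 + 36×346 + 99×179 + 143×132 + 42×220 + 149×183 + 97×182 + 100×145 + 46×131 + 27×361 + 90×254
  = 184671
Ratio = 11198210000 / 184671 = 60638.703

61000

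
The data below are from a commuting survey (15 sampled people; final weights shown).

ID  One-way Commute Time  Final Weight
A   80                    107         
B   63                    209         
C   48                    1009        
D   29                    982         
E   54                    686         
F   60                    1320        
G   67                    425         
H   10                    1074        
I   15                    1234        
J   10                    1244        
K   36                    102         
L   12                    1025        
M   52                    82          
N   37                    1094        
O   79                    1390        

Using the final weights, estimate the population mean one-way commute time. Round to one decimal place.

38.0

Weighted sum = 455570
Sum of weights = 11983
Weighted mean = 455570 / 11983 = 38.018026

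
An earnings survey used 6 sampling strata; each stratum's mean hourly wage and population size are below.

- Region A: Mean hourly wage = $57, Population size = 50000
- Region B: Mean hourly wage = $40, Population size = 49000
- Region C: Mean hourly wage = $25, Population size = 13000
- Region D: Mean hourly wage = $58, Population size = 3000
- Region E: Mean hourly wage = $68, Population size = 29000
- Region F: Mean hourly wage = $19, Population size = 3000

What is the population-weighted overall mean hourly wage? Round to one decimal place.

Σ Nₕ·x̄ₕ = 57×50000 + 40×49000 + 25×13000 + 58×3000 + 68×29000 + 19×3000
  = 7338000
Σ Nₕ = 50000 + 49000 + 13000 + 3000 + 29000 + 3000 = 147000
Overall mean = 7338000 / 147000 = 49.918367

49.9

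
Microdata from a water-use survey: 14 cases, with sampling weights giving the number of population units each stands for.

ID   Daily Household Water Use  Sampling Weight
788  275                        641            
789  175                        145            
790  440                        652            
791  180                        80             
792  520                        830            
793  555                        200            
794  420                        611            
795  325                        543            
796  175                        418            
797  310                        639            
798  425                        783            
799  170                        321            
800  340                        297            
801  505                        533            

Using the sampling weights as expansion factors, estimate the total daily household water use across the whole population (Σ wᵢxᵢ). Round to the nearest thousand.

2507000

Weighted total = 2507355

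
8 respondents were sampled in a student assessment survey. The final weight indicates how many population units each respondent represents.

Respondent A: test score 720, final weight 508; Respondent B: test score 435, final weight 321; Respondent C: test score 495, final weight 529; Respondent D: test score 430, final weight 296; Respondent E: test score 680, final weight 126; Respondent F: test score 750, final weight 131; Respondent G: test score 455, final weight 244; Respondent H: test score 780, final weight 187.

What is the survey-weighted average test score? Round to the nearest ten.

570

Weighted sum = 720×508 + 435×321 + 495×529 + 430×296 + 680×126 + 750×131 + 455×244 + 780×187
  = 365760 + 139635 + 261855 + 127280 + 85680 + 98250 + 111020 + 145860 = 1335340
Sum of weights = 508 + 321 + 529 + 296 + 126 + 131 + 244 + 187 = 2342
Weighted mean = 1335340 / 2342 = 570.17079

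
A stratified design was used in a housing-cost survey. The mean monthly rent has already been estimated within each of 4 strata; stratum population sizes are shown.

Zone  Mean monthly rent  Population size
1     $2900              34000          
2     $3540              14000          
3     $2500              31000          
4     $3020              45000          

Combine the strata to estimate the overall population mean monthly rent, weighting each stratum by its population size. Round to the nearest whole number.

Σ Nₕ·x̄ₕ = 2900×34000 + 3540×14000 + 2500×31000 + 3020×45000
  = 361560000
Σ Nₕ = 124000
Overall mean = 361560000 / 124000 = 2915.8065

2916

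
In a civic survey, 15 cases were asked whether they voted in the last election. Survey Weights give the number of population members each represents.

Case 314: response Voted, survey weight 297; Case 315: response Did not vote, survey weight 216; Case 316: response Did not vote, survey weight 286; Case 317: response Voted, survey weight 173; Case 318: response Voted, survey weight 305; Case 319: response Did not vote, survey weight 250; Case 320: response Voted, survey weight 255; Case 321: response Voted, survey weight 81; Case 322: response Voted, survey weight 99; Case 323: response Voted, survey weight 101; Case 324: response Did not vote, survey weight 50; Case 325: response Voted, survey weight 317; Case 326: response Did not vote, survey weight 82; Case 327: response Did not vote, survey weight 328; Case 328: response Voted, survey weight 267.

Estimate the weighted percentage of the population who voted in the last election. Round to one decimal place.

Sum of weights for 'Voted' = 297 + 173 + 305 + 255 + 81 + 99 + 101 + 317 + 267 = 1895
Total weight = 3107
Weighted proportion = 1895 / 3107 = 0.6099131 → 60.99131%

61.0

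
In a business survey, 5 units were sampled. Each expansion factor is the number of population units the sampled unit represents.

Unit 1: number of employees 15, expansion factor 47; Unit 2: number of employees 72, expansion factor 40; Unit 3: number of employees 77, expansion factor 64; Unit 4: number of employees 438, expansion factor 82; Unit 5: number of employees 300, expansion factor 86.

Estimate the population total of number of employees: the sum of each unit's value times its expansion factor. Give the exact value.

70229

Weighted total = 15×47 + 72×40 + 77×64 + 438×82 + 300×86
  = 705 + 2880 + 4928 + 35916 + 25800 = 70229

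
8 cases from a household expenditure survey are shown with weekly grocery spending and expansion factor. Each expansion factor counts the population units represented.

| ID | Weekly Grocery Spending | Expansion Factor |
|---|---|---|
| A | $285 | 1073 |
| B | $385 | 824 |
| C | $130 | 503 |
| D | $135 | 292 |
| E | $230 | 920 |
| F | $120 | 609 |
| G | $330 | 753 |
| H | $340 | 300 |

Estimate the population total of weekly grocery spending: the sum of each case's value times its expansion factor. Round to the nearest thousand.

1363000

Weighted total = 1363025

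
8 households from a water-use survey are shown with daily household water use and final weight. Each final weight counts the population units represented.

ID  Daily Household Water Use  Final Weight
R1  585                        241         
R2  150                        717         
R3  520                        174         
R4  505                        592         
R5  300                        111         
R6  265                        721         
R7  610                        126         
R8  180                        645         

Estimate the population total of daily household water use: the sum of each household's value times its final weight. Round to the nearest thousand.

1055000

Weighted total = 585×241 + 150×717 + 520×174 + 505×592 + 300×111 + 265×721 + 610×126 + 180×645
  = 140985 + 107550 + 90480 + 298960 + 33300 + 191065 + 76860 + 116100 = 1055300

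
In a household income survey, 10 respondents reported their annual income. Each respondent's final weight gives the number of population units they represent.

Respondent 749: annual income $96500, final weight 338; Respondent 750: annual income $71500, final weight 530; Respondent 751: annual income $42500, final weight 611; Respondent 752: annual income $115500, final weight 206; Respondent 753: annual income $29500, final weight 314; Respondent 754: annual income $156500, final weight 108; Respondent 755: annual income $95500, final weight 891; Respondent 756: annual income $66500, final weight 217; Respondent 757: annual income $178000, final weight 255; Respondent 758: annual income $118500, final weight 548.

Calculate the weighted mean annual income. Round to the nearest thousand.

89000

Weighted sum = 96500×338 + 71500×530 + 42500×611 + 115500×206 + 29500×314 + 156500×108 + 95500×891 + 66500×217 + 178000×255 + 118500×548
  = 32617000 + 37895000 + 25967500 + 23793000 + 9263000 + 16902000 + 85090500 + 14430500 + 45390000 + 64938000 = 356286500
Sum of weights = 338 + 530 + 611 + 206 + 314 + 108 + 891 + 217 + 255 + 548 = 4018
Weighted mean = 356286500 / 4018 = 88672.598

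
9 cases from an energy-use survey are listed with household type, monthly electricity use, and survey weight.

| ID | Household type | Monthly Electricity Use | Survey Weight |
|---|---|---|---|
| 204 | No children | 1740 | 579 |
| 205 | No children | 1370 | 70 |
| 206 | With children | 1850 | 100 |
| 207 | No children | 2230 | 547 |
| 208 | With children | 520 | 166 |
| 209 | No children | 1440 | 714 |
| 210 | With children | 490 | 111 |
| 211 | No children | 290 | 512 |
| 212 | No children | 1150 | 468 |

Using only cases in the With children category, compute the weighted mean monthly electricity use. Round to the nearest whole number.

With children rows: 206, 208, 210
Weighted sum = 1850×100 + 520×166 + 490×111
  = 185000 + 86320 + 54390 = 325710
Sum of weights = 100 + 166 + 111 = 377
Weighted mean = 325710 / 377 = 863.95225

864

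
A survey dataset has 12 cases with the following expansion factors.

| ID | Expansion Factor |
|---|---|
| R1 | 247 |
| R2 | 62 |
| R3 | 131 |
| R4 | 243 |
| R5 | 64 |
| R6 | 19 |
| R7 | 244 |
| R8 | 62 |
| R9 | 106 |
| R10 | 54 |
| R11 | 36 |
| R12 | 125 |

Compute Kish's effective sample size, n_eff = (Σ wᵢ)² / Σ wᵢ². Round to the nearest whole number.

Σ wᵢ = 247 + 62 + 131 + 243 + 64 + 19 + 244 + 62 + 106 + 54 + 36 + 125 = 1393
Σ wᵢ² = 239973
n_eff = 1393² / 239973 = 1940449 / 239973 = 8.0861139

8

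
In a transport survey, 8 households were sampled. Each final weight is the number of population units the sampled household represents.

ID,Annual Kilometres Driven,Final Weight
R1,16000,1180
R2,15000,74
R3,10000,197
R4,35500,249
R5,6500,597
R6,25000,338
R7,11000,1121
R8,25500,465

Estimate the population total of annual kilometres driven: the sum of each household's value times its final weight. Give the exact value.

67318500

Weighted total = 16000×1180 + 15000×74 + 10000×197 + 35500×249 + 6500×597 + 25000×338 + 11000×1121 + 25500×465
  = 18880000 + 1110000 + 1970000 + 8839500 + 3880500 + 8450000 + 12331000 + 11857500 = 67318500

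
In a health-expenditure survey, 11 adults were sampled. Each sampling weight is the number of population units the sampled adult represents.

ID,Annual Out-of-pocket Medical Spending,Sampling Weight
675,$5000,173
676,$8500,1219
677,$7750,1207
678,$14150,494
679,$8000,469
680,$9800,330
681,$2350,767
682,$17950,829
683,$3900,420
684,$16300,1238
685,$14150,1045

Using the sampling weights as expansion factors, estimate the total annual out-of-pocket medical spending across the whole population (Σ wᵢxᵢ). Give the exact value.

Weighted total = 5000×173 + 8500×1219 + 7750×1207 + 14150×494 + 8000×469 + 9800×330 + 2350×767 + 17950×829 + 3900×420 + 16300×1238 + 14150×1045
  = 865000 + 10361500 + 9354250 + 6990100 + 3752000 + 3234000 + 1802450 + 14880550 + 1638000 + 20179400 + 14786750 = 87844000

87844000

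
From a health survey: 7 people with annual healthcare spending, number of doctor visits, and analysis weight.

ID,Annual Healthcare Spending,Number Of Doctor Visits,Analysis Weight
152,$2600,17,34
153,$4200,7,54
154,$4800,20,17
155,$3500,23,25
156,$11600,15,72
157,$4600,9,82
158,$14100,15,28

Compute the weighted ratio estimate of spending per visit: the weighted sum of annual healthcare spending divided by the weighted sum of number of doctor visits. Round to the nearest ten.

Σ wᵢ·y = 2600×34 + 4200×54 + 4800×17 + 3500×25 + 11600×72 + 4600×82 + 14100×28
  = 2091500
Σ wᵢ·x = 17×34 + 7×54 + 20×17 + 23×25 + 15×72 + 9×82 + 15×28
  = 4109
Ratio = 2091500 / 4109 = 509.00462

510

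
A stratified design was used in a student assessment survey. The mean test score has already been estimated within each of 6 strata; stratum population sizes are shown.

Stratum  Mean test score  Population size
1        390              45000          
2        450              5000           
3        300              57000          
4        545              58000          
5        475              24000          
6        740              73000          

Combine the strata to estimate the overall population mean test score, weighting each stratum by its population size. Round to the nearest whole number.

Σ Nₕ·x̄ₕ = 133930000
Σ Nₕ = 262000
Overall mean = 133930000 / 262000 = 511.18321

511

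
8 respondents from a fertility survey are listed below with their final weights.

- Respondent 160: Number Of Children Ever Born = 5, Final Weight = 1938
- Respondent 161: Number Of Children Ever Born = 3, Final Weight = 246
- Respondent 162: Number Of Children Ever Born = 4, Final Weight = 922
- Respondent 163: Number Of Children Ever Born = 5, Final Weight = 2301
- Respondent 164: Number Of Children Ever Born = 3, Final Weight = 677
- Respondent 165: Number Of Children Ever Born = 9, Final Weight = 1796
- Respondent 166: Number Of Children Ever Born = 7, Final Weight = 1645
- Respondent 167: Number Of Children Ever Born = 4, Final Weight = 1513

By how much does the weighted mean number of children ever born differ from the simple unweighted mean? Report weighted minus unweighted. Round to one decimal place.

Unweighted sum = 5 + 3 + 4 + 5 + 3 + 9 + 7 + 4 = 40
Unweighted mean = 40 / 8 = 5
Weighted sum = 5×1938 + 3×246 + 4×922 + 5×2301 + 3×677 + 9×1796 + 7×1645 + 4×1513
  = 9690 + 738 + 3688 + 11505 + 2031 + 16164 + 11515 + 6052 = 61383
Sum of weights = 1938 + 246 + 922 + 2301 + 677 + 1796 + 1645 + 1513 = 11038
Weighted mean = 61383 / 11038 = 5.5610618
Difference (weighted minus unweighted) = 0.56106179

0.6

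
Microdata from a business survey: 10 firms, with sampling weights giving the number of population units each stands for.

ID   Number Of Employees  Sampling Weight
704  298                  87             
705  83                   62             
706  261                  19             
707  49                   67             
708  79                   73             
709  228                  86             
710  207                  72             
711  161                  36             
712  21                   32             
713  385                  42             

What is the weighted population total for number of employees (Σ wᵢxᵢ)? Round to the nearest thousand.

Weighted total = 298×87 + 83×62 + 261×19 + 49×67 + 79×73 + 228×86 + 207×72 + 161×36 + 21×32 + 385×42
  = 25926 + 5146 + 4959 + 3283 + 5767 + 19608 + 14904 + 5796 + 672 + 16170 = 102231

102000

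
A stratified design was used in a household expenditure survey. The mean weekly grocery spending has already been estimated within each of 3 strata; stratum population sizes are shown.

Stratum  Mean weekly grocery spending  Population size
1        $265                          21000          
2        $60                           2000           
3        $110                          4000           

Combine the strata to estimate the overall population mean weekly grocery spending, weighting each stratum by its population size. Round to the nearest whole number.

227

Σ Nₕ·x̄ₕ = 265×21000 + 60×2000 + 110×4000
  = 5565000 + 120000 + 440000 = 6125000
Σ Nₕ = 21000 + 2000 + 4000 = 27000
Overall mean = 6125000 / 27000 = 226.85185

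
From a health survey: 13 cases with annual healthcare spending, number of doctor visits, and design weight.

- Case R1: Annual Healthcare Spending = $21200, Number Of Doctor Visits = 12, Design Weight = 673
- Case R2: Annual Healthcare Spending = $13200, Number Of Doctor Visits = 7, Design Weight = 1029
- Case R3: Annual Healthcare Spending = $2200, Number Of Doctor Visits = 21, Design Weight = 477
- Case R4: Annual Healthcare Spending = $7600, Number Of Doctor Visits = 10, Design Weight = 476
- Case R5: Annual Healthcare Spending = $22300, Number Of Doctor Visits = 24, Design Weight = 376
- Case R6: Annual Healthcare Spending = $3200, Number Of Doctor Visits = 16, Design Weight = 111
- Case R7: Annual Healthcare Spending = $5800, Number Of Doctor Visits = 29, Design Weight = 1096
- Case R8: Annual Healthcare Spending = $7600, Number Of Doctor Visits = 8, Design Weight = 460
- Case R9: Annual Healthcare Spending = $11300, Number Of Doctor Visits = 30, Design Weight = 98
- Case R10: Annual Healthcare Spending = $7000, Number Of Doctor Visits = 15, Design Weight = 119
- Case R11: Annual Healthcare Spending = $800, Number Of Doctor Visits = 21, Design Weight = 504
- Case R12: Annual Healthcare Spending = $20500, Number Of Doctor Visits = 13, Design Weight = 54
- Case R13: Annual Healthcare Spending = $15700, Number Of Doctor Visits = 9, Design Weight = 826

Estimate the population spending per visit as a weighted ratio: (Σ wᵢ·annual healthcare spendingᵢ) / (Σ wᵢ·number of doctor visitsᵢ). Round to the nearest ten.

680

Σ wᵢ·y = 67529000
Σ wᵢ·x = 99765
Ratio = 67529000 / 99765 = 676.88067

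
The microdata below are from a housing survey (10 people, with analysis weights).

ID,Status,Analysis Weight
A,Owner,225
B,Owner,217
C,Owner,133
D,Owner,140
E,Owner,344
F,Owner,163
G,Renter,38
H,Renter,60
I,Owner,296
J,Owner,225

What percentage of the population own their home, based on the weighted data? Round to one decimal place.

Sum of weights for 'Owner' = 225 + 217 + 133 + 140 + 344 + 163 + 296 + 225 = 1743
Total weight = 1841
Weighted proportion = 1743 / 1841 = 0.94676806 → 94.676806%

94.7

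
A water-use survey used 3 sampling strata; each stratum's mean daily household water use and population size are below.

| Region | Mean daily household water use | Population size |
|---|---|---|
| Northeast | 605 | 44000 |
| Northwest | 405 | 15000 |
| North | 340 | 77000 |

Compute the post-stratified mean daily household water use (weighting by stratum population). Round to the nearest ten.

Σ Nₕ·x̄ₕ = 605×44000 + 405×15000 + 340×77000
  = 26620000 + 6075000 + 26180000 = 58875000
Σ Nₕ = 44000 + 15000 + 77000 = 136000
Overall mean = 58875000 / 136000 = 432.90441

430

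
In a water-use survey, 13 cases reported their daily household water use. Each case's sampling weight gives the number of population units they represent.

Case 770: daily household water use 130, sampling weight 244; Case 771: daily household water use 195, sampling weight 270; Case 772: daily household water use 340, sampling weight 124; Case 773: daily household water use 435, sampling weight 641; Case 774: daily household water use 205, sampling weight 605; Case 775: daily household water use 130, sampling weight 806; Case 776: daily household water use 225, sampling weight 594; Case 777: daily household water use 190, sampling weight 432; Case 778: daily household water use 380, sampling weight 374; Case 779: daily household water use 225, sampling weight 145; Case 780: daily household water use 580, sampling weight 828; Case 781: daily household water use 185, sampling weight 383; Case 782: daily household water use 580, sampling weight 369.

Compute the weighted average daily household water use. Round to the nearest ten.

310

Weighted sum = 1789760
Sum of weights = 5815
Weighted mean = 1789760 / 5815 = 307.78332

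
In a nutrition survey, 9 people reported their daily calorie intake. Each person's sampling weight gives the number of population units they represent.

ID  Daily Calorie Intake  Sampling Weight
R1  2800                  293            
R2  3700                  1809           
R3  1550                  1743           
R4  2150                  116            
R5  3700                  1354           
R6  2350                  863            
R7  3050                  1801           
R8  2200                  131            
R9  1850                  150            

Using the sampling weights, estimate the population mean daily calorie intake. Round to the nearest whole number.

2852

Weighted sum = 2800×293 + 3700×1809 + 1550×1743 + 2150×116 + 3700×1354 + 2350×863 + 3050×1801 + 2200×131 + 1850×150
  = 23561350
Sum of weights = 293 + 1809 + 1743 + 116 + 1354 + 863 + 1801 + 131 + 150 = 8260
Weighted mean = 23561350 / 8260 = 2852.4637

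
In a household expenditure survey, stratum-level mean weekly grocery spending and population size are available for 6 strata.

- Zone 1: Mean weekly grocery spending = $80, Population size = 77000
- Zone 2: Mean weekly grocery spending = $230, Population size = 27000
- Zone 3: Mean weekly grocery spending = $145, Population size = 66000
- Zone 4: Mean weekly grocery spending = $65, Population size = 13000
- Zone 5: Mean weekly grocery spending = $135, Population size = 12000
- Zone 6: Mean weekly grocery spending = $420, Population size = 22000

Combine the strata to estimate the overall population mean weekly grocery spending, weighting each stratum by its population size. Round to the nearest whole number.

Σ Nₕ·x̄ₕ = 80×77000 + 230×27000 + 145×66000 + 65×13000 + 135×12000 + 420×22000
  = 6160000 + 6210000 + 9570000 + 845000 + 1620000 + 9240000 = 33645000
Σ Nₕ = 77000 + 27000 + 66000 + 13000 + 12000 + 22000 = 217000
Overall mean = 33645000 / 217000 = 155.04608

155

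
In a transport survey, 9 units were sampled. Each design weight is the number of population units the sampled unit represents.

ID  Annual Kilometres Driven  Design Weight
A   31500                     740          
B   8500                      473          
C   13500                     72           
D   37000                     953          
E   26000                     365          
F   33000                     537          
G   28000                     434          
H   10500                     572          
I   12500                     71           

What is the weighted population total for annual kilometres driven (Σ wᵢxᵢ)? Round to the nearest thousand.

Weighted total = 31500×740 + 8500×473 + 13500×72 + 37000×953 + 26000×365 + 33000×537 + 28000×434 + 10500×572 + 12500×71
  = 23310000 + 4020500 + 972000 + 35261000 + 9490000 + 17721000 + 12152000 + 6006000 + 887500 = 109820000

109820000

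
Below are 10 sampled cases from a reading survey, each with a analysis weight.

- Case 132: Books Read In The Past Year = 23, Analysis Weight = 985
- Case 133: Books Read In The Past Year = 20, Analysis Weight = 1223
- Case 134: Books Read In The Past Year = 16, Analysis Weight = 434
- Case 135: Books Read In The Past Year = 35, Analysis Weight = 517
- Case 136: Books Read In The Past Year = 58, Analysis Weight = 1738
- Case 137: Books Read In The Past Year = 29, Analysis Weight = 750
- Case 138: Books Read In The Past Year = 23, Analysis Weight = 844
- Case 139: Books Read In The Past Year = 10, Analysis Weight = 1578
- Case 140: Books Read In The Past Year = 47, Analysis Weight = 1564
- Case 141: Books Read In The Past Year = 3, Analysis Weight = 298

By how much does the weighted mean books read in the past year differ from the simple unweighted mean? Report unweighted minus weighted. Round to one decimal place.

-4.2

Unweighted sum = 264
Unweighted mean = 264 / 10 = 26.4
Weighted sum = 304302
Sum of weights = 985 + 1223 + 434 + 517 + 1738 + 750 + 844 + 1578 + 1564 + 298 = 9931
Weighted mean = 304302 / 9931 = 30.641627
Difference (unweighted minus weighted) = -4.2416272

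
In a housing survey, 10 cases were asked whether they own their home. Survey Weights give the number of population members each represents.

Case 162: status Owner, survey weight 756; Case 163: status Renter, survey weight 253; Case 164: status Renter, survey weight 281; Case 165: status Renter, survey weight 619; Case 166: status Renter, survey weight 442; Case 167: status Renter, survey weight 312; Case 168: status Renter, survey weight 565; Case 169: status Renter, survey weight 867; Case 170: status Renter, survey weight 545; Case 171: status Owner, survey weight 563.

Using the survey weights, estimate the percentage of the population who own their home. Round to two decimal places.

Sum of weights for 'Owner' = 756 + 563 = 1319
Total weight = 756 + 253 + 281 + 619 + 442 + 312 + 565 + 867 + 545 + 563 = 5203
Weighted proportion = 1319 / 5203 = 0.25350759 → 25.350759%

25.35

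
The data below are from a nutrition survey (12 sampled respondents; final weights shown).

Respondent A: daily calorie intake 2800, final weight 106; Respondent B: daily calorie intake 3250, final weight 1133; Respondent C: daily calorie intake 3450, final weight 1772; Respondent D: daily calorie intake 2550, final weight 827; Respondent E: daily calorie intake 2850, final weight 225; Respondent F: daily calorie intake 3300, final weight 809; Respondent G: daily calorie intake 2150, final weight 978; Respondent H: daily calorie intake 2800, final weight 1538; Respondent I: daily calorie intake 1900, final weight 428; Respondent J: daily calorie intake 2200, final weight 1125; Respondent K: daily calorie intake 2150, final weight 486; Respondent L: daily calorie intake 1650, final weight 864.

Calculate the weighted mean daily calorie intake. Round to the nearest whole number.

2690

Weighted sum = 2800×106 + 3250×1133 + 3450×1772 + 2550×827 + 2850×225 + 3300×809 + 2150×978 + 2800×1538 + 1900×428 + 2200×1125 + 2150×486 + 1650×864
  = 296800 + 3682250 + 6113400 + 2108850 + 641250 + 2669700 + 2102700 + 4306400 + 813200 + 2475000 + 1044900 + 1425600 = 27680050
Sum of weights = 106 + 1133 + 1772 + 827 + 225 + 809 + 978 + 1538 + 428 + 1125 + 486 + 864 = 10291
Weighted mean = 27680050 / 10291 = 2689.7337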